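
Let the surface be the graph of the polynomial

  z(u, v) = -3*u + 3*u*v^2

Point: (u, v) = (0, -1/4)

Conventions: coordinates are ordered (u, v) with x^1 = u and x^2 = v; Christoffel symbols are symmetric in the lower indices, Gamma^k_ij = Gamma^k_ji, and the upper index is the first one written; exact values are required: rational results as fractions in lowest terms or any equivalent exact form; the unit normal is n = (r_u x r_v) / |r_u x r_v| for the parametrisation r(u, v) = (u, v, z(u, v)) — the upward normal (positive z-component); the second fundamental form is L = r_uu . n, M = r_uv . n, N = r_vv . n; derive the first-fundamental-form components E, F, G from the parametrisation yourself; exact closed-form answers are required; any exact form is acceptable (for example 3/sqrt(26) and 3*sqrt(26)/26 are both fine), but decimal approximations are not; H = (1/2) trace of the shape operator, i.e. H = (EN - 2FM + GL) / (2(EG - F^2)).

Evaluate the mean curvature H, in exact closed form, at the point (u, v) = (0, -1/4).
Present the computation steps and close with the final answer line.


z_u = -45/16, z_v = 0, z_uu = 0, z_uv = -3/2, z_vv = 0
E = 2281/256, F = 0, G = 1; answer radicand W^2 = 2281/256
unnormalised second-form numerators: l = 0, m = -3/2, n = 0; L = l/sqrt(2281/256), and similarly M = m/sqrt(W^2), N = n/sqrt(W^2)
H = (E*n - 2*F*m + G*l) / (2*(EG - F^2)*sqrt(W^2)); E*n - 2*F*m + G*l = 0, EG - F^2 = 2281/256, so H = (0)/sqrt(2281/256)

Answer: H = 0


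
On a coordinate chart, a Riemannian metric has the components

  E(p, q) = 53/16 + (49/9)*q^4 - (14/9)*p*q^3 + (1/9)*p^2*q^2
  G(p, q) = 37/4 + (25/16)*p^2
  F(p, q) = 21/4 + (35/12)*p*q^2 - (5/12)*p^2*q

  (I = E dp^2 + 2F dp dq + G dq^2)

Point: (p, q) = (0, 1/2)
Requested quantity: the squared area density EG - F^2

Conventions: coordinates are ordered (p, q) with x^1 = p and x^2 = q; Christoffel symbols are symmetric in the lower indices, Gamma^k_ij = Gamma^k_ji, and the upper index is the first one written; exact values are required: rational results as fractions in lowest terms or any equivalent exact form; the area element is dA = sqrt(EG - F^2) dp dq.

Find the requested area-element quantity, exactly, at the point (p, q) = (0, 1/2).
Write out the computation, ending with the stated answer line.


E = 263/72, F = 21/4, G = 37/4; EG - F^2 = 1793/288

Answer: EG - F^2 = 1793/288


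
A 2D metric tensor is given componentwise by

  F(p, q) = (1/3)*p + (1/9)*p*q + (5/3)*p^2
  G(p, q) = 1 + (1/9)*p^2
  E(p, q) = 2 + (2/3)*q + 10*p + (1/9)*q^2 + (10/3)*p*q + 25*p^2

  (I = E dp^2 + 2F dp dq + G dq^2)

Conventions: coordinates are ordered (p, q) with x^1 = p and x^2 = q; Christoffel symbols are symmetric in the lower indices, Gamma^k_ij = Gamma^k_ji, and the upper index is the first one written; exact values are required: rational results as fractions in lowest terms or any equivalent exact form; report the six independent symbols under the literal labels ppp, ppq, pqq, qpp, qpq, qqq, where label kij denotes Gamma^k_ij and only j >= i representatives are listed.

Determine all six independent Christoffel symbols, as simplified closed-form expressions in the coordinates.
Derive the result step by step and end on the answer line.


E = 2 + (2/3)*q + 10*p + (1/9)*q^2 + (10/3)*p*q + 25*p^2; F = (1/3)*p + (1/9)*p*q + (5/3)*p^2; G = 1 + (1/9)*p^2
Gamma^k_ij = (1/2) g^{kl} (d_i g_jl + d_j g_il - d_l g_ij), with g^inv = (1/(EG-F^2)) [[G, -F], [-F, E]]
first partials: E_p = 10 + (10/3)*q + 50*p, E_q = 2/3 + (2/9)*q + (10/3)*p, F_p = 1/3 + (1/9)*q + (10/3)*p, F_q = (1/9)*p, G_p = (2/9)*p, G_q = 0
D = EG - F^2 = 2 + (2/3)*q + 10*p + (1/9)*q^2 + (10/3)*p*q + (226/9)*p^2
expanded: Gamma^p_pp = (G E_p - 2F F_p + F E_q)/(2D), Gamma^p_pq = (G E_q - F G_p)/(2D), Gamma^p_qq = (2G F_q - G G_p - F G_q)/(2D), Gamma^q_pp = (2E F_p - E E_q - F E_p)/(2D), Gamma^q_pq = (E G_p - F E_q)/(2D), Gamma^q_qq = (E G_q - 2F F_q + F G_p)/(2D); substitute and cancel common factors

Answer: Gamma_ppp = (225*p + 15*q + 45)/(226*p^2 + 30*p*q + 90*p + q^2 + 6*q + 18), Gamma_ppq = (15*p + q + 3)/(226*p^2 + 30*p*q + 90*p + q^2 + 6*q + 18), Gamma_pqq = 0, Gamma_qpp = 15*p/(226*p^2 + 30*p*q + 90*p + q^2 + 6*q + 18), Gamma_qpq = p/(226*p^2 + 30*p*q + 90*p + q^2 + 6*q + 18), Gamma_qqq = 0


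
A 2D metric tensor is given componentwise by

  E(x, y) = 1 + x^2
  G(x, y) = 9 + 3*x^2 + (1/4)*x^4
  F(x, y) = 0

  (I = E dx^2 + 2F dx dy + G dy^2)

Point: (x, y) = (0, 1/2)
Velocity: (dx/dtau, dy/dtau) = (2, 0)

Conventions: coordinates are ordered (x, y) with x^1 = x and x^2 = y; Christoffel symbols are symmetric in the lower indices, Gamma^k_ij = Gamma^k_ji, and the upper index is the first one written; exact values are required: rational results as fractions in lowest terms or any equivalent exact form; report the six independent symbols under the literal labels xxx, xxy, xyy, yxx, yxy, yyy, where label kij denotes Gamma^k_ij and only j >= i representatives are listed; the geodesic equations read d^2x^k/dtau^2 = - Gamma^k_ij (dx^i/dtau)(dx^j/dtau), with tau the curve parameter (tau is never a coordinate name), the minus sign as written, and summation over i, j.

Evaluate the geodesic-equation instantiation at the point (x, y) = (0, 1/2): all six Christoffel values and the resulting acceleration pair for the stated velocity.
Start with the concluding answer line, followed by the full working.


Answer: Gamma_xxx = 0, Gamma_xxy = 0, Gamma_xyy = 0, Gamma_yxx = 0, Gamma_yxy = 0, Gamma_yyy = 0; accelerations (d^2x/dtau^2, d^2y/dtau^2) = (0, 0)

E = 1, F = 0, G = 9 at the point
E_x = 0, E_y = 0, F_x = 0, F_y = 0, G_x = 0, G_y = 0
EG - F^2 = 9;  g^inv = (1/9) * [[9, 0], [0, 1]]
first-kind symbols [ij,l] = (1/2)(d_i g_jl + d_j g_il - d_l g_ij): [xx,x] = E_x/2 = 0, [xx,y] = F_x - E_y/2 = 0, [xy,x] = E_y/2 = 0, [xy,y] = G_x/2 = 0, [yy,x] = F_y - G_x/2 = 0, [yy,y] = G_y/2 = 0
Gamma^x_ij = (G*[ij,x] - F*[ij,y])/(EG - F^2), Gamma^y_ij = (E*[ij,y] - F*[ij,x])/(EG - F^2)
Gamma_xxx = 0, Gamma_xxy = 0, Gamma_xyy = 0, Gamma_yxx = 0, Gamma_yxy = 0, Gamma_yyy = 0
d^2x/dtau^2 = -(Gamma_xxx*(2)^2 + 2*Gamma_xxy*(2)*(0) + Gamma_xyy*(0)^2) = 0
d^2y/dtau^2 = -(Gamma_yxx*(2)^2 + 2*Gamma_yxy*(2)*(0) + Gamma_yyy*(0)^2) = 0


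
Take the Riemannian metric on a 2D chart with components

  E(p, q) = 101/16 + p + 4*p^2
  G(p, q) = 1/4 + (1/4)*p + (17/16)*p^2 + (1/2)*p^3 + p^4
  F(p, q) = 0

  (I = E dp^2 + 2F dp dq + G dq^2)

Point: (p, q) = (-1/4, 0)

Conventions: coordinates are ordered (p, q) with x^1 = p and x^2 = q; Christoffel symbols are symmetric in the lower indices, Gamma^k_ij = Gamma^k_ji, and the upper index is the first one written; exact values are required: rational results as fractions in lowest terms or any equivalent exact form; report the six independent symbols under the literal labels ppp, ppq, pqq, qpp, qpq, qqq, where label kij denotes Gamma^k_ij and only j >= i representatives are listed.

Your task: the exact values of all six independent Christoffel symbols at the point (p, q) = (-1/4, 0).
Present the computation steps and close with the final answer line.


E = 101/16, F = 0, G = 1/4 at the point
E_p = -1, E_q = 0, F_p = 0, F_q = 0, G_p = -1/4, G_q = 0
EG - F^2 = 101/64;  g^inv = (64/101) * [[1/4, 0], [0, 101/16]]
first-kind symbols [ij,l] = (1/2)(d_i g_jl + d_j g_il - d_l g_ij): [pp,p] = E_p/2 = -1/2, [pp,q] = F_p - E_q/2 = 0, [pq,p] = E_q/2 = 0, [pq,q] = G_p/2 = -1/8, [qq,p] = F_q - G_p/2 = 1/8, [qq,q] = G_q/2 = 0
Gamma^p_ij = (G*[ij,p] - F*[ij,q])/(EG - F^2), Gamma^q_ij = (E*[ij,q] - F*[ij,p])/(EG - F^2)

Answer: Gamma_ppp = -8/101, Gamma_ppq = 0, Gamma_pqq = 2/101, Gamma_qpp = 0, Gamma_qpq = -1/2, Gamma_qqq = 0


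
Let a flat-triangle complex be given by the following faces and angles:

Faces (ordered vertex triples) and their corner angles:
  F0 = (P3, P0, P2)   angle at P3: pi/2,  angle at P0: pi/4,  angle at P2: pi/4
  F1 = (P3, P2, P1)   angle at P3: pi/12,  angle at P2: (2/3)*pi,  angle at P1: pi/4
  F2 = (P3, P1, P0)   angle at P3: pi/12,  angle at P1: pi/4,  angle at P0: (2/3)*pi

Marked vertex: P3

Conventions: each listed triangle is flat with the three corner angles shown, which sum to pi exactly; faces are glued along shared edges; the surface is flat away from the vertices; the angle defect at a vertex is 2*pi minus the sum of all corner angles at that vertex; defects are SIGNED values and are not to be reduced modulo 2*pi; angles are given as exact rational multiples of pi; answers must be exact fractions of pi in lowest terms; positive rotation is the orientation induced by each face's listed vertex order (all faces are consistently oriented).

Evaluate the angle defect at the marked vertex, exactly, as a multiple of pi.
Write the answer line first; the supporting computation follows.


Answer: defect(P3) = (4/3)*pi

Sum of corner angles at P3: (2/3)*pi
defect = 2*pi - (2/3)*pi


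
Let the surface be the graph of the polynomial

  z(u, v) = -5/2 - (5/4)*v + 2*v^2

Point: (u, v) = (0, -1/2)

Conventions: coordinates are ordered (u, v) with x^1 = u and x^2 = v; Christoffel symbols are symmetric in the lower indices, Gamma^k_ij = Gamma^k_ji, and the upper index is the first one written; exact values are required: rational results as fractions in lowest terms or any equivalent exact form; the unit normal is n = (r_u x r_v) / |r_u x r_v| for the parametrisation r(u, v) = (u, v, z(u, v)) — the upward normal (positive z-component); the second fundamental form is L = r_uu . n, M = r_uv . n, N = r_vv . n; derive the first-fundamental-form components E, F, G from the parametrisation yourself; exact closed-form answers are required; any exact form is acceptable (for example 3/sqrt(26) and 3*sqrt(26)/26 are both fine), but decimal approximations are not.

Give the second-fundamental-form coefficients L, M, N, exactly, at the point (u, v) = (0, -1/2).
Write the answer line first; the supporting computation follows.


Answer: L = 0, M = 0, N = 16*sqrt(185)/185

z_u = 0, z_v = -13/4, z_uu = 0, z_uv = 0, z_vv = 4
E = 1, F = 0, G = 185/16; answer radicand W^2 = 185/16
unnormalised second-form numerators: l = 0, m = 0, n = 4; L = l/sqrt(185/16), and similarly M = m/sqrt(W^2), N = n/sqrt(W^2)


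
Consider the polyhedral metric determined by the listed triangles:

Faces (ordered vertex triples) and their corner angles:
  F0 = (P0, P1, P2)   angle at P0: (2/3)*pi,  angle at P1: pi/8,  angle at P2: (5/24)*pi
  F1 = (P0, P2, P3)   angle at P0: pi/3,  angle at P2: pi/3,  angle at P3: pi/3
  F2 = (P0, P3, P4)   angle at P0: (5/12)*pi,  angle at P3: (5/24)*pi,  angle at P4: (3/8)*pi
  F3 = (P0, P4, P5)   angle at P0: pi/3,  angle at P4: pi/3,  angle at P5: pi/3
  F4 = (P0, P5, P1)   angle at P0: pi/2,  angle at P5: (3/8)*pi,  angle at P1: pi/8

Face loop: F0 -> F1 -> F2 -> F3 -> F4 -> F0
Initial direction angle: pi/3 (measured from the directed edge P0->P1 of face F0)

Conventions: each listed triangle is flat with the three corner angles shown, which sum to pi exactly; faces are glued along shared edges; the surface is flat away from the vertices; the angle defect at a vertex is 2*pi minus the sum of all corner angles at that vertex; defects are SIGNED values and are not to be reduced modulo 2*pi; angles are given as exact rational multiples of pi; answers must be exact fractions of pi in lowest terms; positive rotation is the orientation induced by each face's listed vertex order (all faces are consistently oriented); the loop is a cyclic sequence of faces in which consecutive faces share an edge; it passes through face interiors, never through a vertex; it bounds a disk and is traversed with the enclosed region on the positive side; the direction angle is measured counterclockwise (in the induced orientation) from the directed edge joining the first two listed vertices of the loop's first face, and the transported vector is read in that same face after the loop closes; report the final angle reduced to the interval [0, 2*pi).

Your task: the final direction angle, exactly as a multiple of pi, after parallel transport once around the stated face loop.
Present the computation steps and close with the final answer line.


enclosed vertex P0: corner angles sum to (9/4)*pi, defect = 2*pi - (9/4)*pi = -pi/4
transport around the loop rotates by the sum of enclosed defects; add to the initial angle mod 2*pi
final angle = pi/3 - pi/4 = pi/12 (mod 2*pi)

Answer: final direction angle = pi/12


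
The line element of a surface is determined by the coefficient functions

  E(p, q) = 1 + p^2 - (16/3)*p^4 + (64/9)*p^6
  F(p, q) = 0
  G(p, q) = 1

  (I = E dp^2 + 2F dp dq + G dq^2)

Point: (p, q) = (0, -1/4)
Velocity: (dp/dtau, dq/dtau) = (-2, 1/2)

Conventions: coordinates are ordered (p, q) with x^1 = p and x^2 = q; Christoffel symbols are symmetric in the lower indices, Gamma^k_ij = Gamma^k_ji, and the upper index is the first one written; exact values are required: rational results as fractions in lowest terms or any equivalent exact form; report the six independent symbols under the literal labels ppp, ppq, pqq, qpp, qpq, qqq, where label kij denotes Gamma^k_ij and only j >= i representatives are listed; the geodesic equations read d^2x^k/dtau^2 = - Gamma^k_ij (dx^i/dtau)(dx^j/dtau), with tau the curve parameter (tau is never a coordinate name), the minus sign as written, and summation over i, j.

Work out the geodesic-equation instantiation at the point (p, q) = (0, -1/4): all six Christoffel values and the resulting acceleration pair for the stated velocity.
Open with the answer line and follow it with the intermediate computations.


Answer: Gamma_ppp = 0, Gamma_ppq = 0, Gamma_pqq = 0, Gamma_qpp = 0, Gamma_qpq = 0, Gamma_qqq = 0; accelerations (d^2p/dtau^2, d^2q/dtau^2) = (0, 0)

E = 1, F = 0, G = 1 at the point
E_p = 0, E_q = 0, F_p = 0, F_q = 0, G_p = 0, G_q = 0
EG - F^2 = 1;  g^inv = (1) * [[1, 0], [0, 1]]
first-kind symbols [ij,l] = (1/2)(d_i g_jl + d_j g_il - d_l g_ij): [pp,p] = E_p/2 = 0, [pp,q] = F_p - E_q/2 = 0, [pq,p] = E_q/2 = 0, [pq,q] = G_p/2 = 0, [qq,p] = F_q - G_p/2 = 0, [qq,q] = G_q/2 = 0
Gamma^p_ij = (G*[ij,p] - F*[ij,q])/(EG - F^2), Gamma^q_ij = (E*[ij,q] - F*[ij,p])/(EG - F^2)
Gamma_ppp = 0, Gamma_ppq = 0, Gamma_pqq = 0, Gamma_qpp = 0, Gamma_qpq = 0, Gamma_qqq = 0
d^2p/dtau^2 = -(Gamma_ppp*(-2)^2 + 2*Gamma_ppq*(-2)*(1/2) + Gamma_pqq*(1/2)^2) = 0
d^2q/dtau^2 = -(Gamma_qpp*(-2)^2 + 2*Gamma_qpq*(-2)*(1/2) + Gamma_qqq*(1/2)^2) = 0


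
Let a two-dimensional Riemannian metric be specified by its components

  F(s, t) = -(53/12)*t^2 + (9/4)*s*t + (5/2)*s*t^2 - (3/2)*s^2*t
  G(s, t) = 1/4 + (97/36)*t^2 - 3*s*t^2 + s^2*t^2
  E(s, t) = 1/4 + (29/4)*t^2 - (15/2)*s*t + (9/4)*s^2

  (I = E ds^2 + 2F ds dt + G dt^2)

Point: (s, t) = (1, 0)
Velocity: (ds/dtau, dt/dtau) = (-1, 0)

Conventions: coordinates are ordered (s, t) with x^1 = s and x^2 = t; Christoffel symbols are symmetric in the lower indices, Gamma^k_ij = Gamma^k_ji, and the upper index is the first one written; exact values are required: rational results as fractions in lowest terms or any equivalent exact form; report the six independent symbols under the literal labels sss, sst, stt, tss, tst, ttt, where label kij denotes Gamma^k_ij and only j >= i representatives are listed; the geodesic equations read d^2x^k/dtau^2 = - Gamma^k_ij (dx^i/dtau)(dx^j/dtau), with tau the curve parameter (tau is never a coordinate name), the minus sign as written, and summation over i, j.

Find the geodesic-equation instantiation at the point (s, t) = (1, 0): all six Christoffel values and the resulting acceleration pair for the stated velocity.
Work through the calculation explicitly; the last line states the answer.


E = 5/2, F = 0, G = 1/4 at the point
E_s = 9/2, E_t = -15/2, F_s = 0, F_t = 3/4, G_s = 0, G_t = 0
EG - F^2 = 5/8;  g^inv = (8/5) * [[1/4, 0], [0, 5/2]]
first-kind symbols [ij,l] = (1/2)(d_i g_jl + d_j g_il - d_l g_ij): [ss,s] = E_s/2 = 9/4, [ss,t] = F_s - E_t/2 = 15/4, [st,s] = E_t/2 = -15/4, [st,t] = G_s/2 = 0, [tt,s] = F_t - G_s/2 = 3/4, [tt,t] = G_t/2 = 0
Gamma^s_ij = (G*[ij,s] - F*[ij,t])/(EG - F^2), Gamma^t_ij = (E*[ij,t] - F*[ij,s])/(EG - F^2)
Gamma_sss = 9/10, Gamma_sst = -3/2, Gamma_stt = 3/10, Gamma_tss = 15, Gamma_tst = 0, Gamma_ttt = 0
d^2s/dtau^2 = -(Gamma_sss*(-1)^2 + 2*Gamma_sst*(-1)*(0) + Gamma_stt*(0)^2) = -9/10
d^2t/dtau^2 = -(Gamma_tss*(-1)^2 + 2*Gamma_tst*(-1)*(0) + Gamma_ttt*(0)^2) = -15

Answer: Gamma_sss = 9/10, Gamma_sst = -3/2, Gamma_stt = 3/10, Gamma_tss = 15, Gamma_tst = 0, Gamma_ttt = 0; accelerations (d^2s/dtau^2, d^2t/dtau^2) = (-9/10, -15)


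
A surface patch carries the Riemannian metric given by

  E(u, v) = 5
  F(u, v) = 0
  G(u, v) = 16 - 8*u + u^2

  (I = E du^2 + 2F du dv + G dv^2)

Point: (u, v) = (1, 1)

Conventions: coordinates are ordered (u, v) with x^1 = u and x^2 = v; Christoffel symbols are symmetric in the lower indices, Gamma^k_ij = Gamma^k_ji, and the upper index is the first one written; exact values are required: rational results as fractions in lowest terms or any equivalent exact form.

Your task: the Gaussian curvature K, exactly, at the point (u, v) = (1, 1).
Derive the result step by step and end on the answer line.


E = 5, F = 0, G = 9, EG - F^2 = 45 at the point
E_u = 0, E_v = 0, F_u = 0, F_v = 0, G_u = -6, G_v = 0
E_vv = 0, F_uv = 0, G_uu = 2
Evaluate Brioschi's two determinant matrices M1, M2 and divide by (EG - F^2)^2.
M1 = [[-E_vv/2 + F_uv - G_uu/2, E_u/2, F_u - E_v/2], [F_v - G_u/2, E, F], [G_v/2, F, G]] = [[-1, 0, 0], [3, 5, 0], [0, 0, 9]]; det M1 = -45
M2 = [[0, E_v/2, G_u/2], [E_v/2, E, F], [G_u/2, F, G]] = [[0, 0, -3], [0, 5, 0], [-3, 0, 9]]; det M2 = -45
det M1 - det M2 = 0; K = 0 / (45)^2 = 0

Answer: K = 0


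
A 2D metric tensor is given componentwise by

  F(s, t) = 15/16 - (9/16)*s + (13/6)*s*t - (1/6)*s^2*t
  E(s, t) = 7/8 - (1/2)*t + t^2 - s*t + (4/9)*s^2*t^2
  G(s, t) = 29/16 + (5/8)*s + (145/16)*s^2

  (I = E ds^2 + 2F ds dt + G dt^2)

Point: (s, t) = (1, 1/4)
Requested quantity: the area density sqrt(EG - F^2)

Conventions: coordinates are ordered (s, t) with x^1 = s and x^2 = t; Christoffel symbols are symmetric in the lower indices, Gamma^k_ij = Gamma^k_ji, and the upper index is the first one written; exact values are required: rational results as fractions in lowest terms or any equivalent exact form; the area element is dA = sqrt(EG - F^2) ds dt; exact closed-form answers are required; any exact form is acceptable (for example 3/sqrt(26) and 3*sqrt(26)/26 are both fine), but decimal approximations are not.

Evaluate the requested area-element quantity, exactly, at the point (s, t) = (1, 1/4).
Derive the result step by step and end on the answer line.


E = 85/144, F = 7/8, G = 23/2; EG - F^2 = 3469/576

Answer: sqrt(EG - F^2) = sqrt(3469)/24


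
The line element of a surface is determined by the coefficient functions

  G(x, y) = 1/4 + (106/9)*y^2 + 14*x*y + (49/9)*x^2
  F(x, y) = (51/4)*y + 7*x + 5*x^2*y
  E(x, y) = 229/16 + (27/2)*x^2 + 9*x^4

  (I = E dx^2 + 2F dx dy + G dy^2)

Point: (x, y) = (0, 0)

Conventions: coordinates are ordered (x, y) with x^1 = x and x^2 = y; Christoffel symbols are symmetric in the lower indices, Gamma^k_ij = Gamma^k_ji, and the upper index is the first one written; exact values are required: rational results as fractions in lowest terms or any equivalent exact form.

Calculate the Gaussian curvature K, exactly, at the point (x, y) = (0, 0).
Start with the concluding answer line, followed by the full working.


Answer: K = -3136/2061

E = 229/16, F = 0, G = 1/4, EG - F^2 = 229/64 at the point
E_x = 0, E_y = 0, F_x = 7, F_y = 51/4, G_x = 0, G_y = 0
E_yy = 0, F_xy = 0, G_xx = 98/9
Evaluate Brioschi's two determinant matrices M1, M2 and divide by (EG - F^2)^2.
M1 = [[-E_yy/2 + F_xy - G_xx/2, E_x/2, F_x - E_y/2], [F_y - G_x/2, E, F], [G_y/2, F, G]] = [[-49/9, 0, 7], [51/4, 229/16, 0], [0, 0, 1/4]]; det M1 = -11221/576
M2 = [[0, E_y/2, G_x/2], [E_y/2, E, F], [G_x/2, F, G]] = [[0, 0, 0], [0, 229/16, 0], [0, 0, 1/4]]; det M2 = 0
det M1 - det M2 = -11221/576; K = -11221/576 / (229/64)^2 = -3136/2061


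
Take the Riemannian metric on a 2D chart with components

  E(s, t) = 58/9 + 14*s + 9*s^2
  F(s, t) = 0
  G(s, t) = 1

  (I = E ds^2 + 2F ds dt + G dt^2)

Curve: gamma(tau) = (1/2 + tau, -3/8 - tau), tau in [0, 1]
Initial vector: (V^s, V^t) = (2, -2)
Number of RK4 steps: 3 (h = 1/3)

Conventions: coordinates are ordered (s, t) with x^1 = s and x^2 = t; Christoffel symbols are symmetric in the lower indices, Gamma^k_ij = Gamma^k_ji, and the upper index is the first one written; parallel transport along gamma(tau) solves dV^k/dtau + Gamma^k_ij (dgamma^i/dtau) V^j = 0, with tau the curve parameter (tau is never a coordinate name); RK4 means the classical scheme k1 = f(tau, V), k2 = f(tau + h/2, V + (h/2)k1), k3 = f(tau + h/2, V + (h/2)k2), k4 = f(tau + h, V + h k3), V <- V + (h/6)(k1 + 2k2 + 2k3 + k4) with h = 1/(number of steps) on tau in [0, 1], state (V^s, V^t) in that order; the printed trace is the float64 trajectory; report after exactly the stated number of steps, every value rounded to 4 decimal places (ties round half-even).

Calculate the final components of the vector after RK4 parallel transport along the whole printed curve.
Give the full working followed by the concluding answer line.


gamma'(tau) = (1, -1); f(tau, V)^k = -Gamma^k_ij(gamma(tau)) gamma'^i(tau) V^j; h = 1/3; intermediate values shown to 6 dp
curve data and Christoffel symbols at the stage parameters:
  tau = 0.000000: gamma = (0.500000, -0.375000), gamma' = (1.000000, -1.000000); Gamma_sss = 0.732743, Gamma_sst = 0.000000, Gamma_stt = 0.000000, Gamma_tss = 0.000000, Gamma_tst = 0.000000, Gamma_ttt = 0.000000
  tau = 0.166667: gamma = (0.666667, -0.541667), gamma' = (1.000000, -1.000000); Gamma_sss = 0.657303, Gamma_sst = 0.000000, Gamma_stt = 0.000000, Gamma_tss = 0.000000, Gamma_tst = 0.000000, Gamma_ttt = 0.000000
  tau = 0.333333: gamma = (0.833333, -0.708333), gamma' = (1.000000, -1.000000); Gamma_sss = 0.595211, Gamma_sst = 0.000000, Gamma_stt = 0.000000, Gamma_tss = 0.000000, Gamma_tst = 0.000000, Gamma_ttt = 0.000000
  tau = 0.500000: gamma = (1.000000, -0.875000), gamma' = (1.000000, -1.000000); Gamma_sss = 0.543396, Gamma_sst = 0.000000, Gamma_stt = 0.000000, Gamma_tss = 0.000000, Gamma_tst = 0.000000, Gamma_ttt = 0.000000
  tau = 0.666667: gamma = (1.166667, -1.041667), gamma' = (1.000000, -1.000000); Gamma_sss = 0.499603, Gamma_sst = 0.000000, Gamma_stt = 0.000000, Gamma_tss = 0.000000, Gamma_tst = 0.000000, Gamma_ttt = 0.000000
  tau = 0.833333: gamma = (1.333333, -1.208333), gamma' = (1.000000, -1.000000); Gamma_sss = 0.462162, Gamma_sst = 0.000000, Gamma_stt = 0.000000, Gamma_tss = 0.000000, Gamma_tst = 0.000000, Gamma_ttt = 0.000000
  tau = 1.000000: gamma = (1.500000, -1.375000), gamma' = (1.000000, -1.000000); Gamma_sss = 0.429819, Gamma_sst = 0.000000, Gamma_stt = 0.000000, Gamma_tss = 0.000000, Gamma_tst = 0.000000, Gamma_ttt = 0.000000
step 0: V^s = 2.0000, V^t = -2.0000
step 1: k1 = (-1.465487, 0.000000), k2 = (-1.154062, 0.000000), k3 = (-1.188179, 0.000000), k4 = (-0.954683, 0.000000); V <- V + (h/6)(k1 + 2k2 + 2k3 + k4): V^s = 1.6053, V^t = -2.0000
step 2: k1 = (-0.955490, 0.000000), k2 = (-0.785777, 0.000000), k3 = (-0.801148, 0.000000), k4 = (-0.668593, 0.000000); V <- V + (h/6)(k1 + 2k2 + 2k3 + k4): V^s = 1.3387, V^t = -2.0000
step 3: k1 = (-0.668842, 0.000000), k2 = (-0.567199, 0.000000), k3 = (-0.575028, 0.000000), k4 = (-0.493033, 0.000000); V <- V + (h/6)(k1 + 2k2 + 2k3 + k4): V^s = 1.1473, V^t = -2.0000

Answer: V^s = 1.1473, V^t = -2.0000


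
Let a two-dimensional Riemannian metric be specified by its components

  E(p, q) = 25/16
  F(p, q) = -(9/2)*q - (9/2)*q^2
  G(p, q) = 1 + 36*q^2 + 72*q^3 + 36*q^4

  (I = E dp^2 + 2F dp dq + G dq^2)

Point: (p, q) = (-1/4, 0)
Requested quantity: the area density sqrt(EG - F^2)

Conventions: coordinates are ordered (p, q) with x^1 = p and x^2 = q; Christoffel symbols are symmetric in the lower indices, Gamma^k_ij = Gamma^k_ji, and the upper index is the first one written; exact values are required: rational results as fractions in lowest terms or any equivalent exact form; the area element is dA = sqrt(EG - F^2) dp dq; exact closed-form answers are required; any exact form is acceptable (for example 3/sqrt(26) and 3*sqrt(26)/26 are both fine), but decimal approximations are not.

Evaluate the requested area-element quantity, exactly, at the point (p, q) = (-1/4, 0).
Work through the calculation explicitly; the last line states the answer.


E = 25/16, F = 0, G = 1; EG - F^2 = 25/16

Answer: sqrt(EG - F^2) = 5/4


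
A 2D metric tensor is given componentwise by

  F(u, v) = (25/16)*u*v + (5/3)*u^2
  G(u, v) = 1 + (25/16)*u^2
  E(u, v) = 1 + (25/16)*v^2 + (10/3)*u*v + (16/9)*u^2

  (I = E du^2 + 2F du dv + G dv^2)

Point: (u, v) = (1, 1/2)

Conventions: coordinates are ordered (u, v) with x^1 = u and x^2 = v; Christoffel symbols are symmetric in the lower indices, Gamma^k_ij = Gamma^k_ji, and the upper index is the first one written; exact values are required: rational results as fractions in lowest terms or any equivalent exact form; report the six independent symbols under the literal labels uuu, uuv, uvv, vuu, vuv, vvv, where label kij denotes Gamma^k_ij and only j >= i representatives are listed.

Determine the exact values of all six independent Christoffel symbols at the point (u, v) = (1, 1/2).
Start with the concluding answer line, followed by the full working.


Answer: Gamma_uuu = 1504/3685, Gamma_uuv = 282/737, Gamma_uvv = 0, Gamma_vuu = 192/737, Gamma_vuv = 180/737, Gamma_vvv = 0

E = 2785/576, F = 235/96, G = 41/16 at the point
E_u = 47/9, E_v = 235/48, F_u = 395/96, F_v = 25/16, G_u = 25/8, G_v = 0
EG - F^2 = 3685/576;  g^inv = (576/3685) * [[41/16, -235/96], [-235/96, 2785/576]]
first-kind symbols [ij,l] = (1/2)(d_i g_jl + d_j g_il - d_l g_ij): [uu,u] = E_u/2 = 47/18, [uu,v] = F_u - E_v/2 = 5/3, [uv,u] = E_v/2 = 235/96, [uv,v] = G_u/2 = 25/16, [vv,u] = F_v - G_u/2 = 0, [vv,v] = G_v/2 = 0
Gamma^u_ij = (G*[ij,u] - F*[ij,v])/(EG - F^2), Gamma^v_ij = (E*[ij,v] - F*[ij,u])/(EG - F^2)


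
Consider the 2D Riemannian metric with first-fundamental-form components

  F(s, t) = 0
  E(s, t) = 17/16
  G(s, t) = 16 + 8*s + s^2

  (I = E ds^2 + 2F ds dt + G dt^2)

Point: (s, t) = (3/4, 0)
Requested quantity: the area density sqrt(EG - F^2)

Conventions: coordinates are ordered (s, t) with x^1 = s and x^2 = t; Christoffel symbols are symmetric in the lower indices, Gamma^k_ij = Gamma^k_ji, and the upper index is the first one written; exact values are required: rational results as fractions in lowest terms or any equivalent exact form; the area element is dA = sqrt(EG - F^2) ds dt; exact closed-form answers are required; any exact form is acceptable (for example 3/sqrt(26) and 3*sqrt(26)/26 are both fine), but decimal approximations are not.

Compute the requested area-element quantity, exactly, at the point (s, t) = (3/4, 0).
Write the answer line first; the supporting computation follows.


Answer: sqrt(EG - F^2) = 19*sqrt(17)/16

E = 17/16, F = 0, G = 361/16; EG - F^2 = 6137/256


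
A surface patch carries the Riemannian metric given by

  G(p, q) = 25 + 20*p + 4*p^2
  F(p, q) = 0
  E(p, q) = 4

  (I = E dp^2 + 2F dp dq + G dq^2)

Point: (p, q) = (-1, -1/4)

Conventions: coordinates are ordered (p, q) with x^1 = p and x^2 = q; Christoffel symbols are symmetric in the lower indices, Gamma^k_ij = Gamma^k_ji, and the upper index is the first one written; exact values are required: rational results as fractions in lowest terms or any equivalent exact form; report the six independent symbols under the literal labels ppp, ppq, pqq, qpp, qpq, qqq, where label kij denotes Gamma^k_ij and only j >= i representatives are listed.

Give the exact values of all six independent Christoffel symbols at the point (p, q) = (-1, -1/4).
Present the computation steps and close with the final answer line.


E = 4, F = 0, G = 9 at the point
E_p = 0, E_q = 0, F_p = 0, F_q = 0, G_p = 12, G_q = 0
EG - F^2 = 36;  g^inv = (1/36) * [[9, 0], [0, 4]]
first-kind symbols [ij,l] = (1/2)(d_i g_jl + d_j g_il - d_l g_ij): [pp,p] = E_p/2 = 0, [pp,q] = F_p - E_q/2 = 0, [pq,p] = E_q/2 = 0, [pq,q] = G_p/2 = 6, [qq,p] = F_q - G_p/2 = -6, [qq,q] = G_q/2 = 0
Gamma^p_ij = (G*[ij,p] - F*[ij,q])/(EG - F^2), Gamma^q_ij = (E*[ij,q] - F*[ij,p])/(EG - F^2)

Answer: Gamma_ppp = 0, Gamma_ppq = 0, Gamma_pqq = -3/2, Gamma_qpp = 0, Gamma_qpq = 2/3, Gamma_qqq = 0


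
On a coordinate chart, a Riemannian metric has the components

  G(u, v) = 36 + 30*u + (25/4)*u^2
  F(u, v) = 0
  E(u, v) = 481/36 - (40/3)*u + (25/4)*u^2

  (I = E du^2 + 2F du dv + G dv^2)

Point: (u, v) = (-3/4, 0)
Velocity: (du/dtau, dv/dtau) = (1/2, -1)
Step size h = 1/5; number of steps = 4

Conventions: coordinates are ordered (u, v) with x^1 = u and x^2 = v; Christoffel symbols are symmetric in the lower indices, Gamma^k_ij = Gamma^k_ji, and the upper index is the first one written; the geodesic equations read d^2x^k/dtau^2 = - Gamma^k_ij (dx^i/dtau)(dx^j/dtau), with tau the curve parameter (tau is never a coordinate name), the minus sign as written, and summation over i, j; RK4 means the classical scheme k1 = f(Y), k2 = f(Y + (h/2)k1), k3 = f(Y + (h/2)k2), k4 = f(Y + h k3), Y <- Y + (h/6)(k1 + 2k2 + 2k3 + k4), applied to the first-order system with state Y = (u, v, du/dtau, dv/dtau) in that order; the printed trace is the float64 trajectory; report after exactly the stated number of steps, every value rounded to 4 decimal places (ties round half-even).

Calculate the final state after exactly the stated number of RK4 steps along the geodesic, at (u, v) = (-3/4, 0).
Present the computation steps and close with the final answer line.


f(Y) = (du/dtau, dv/dtau, -Gamma^u_ij Y'^i Y'^j, -Gamma^v_ij Y'^i Y'^j) with the Gammas evaluated at the stage position; h = 0.200000; intermediate values shown to 6 dp
step 0: u = -0.7500, v = 0.0000, du/dtau = 0.5000, dv/dtau = -1.0000
step 1:
  k1: at (u, v) = (-0.750000, 0.000000), (du/dtau, dv/dtau) = (0.500000, -1.000000); Gamma_uuu = -0.422453, Gamma_uuv = 0.000000, Gamma_uvv = -0.383696, Gamma_vuu = 0.000000, Gamma_vuv = 0.606061, Gamma_vvv = 0.000000; k1 = (0.500000, -1.000000, 0.489309, 0.606061)
  k2: at (u, v) = (-0.700000, -0.100000), (du/dtau, dv/dtau) = (0.548931, -0.939394); Gamma_uuu = -0.428687, Gamma_uuv = 0.000000, Gamma_uvv = -0.412510, Gamma_vuu = 0.000000, Gamma_vuv = 0.588235, Gamma_vvv = 0.000000; k2 = (0.548931, -0.939394, 0.493198, 0.606662)
  k3: at (u, v) = (-0.695107, -0.093939), (du/dtau, dv/dtau) = (0.549320, -0.939334); Gamma_uuu = -0.429298, Gamma_uuv = 0.000000, Gamma_uvv = -0.415438, Gamma_vuu = 0.000000, Gamma_vuv = 0.586547, Gamma_vvv = 0.000000; k3 = (0.549320, -0.939334, 0.496102, 0.605310)
  k4: at (u, v) = (-0.640136, -0.187867), (du/dtau, dv/dtau) = (0.599220, -0.878938); Gamma_uuu = -0.436168, Gamma_uuv = 0.000000, Gamma_uvv = -0.449728, Gamma_vuu = 0.000000, Gamma_vuv = 0.568226, Gamma_vvv = 0.000000; k4 = (0.599220, -0.878938, 0.504042, 0.598544)
  Y <- Y + (h/6)(k1 + 2k2 + 2k3 + k4): u = -0.6401, v = -0.1879, du/dtau = 0.5991, dv/dtau = -0.8790
step 2:
  k1: at (u, v) = (-0.640143, -0.187880), (du/dtau, dv/dtau) = (0.599065, -0.879048); Gamma_uuu = -0.436167, Gamma_uuv = 0.000000, Gamma_uvv = -0.449724, Gamma_vuu = 0.000000, Gamma_vuv = 0.568228, Gamma_vvv = 0.000000; k1 = (0.599065, -0.879048, 0.504044, 0.598466)
  k2: at (u, v) = (-0.580236, -0.275785), (du/dtau, dv/dtau) = (0.649470, -0.819202); Gamma_uuu = -0.443635, Gamma_uuv = 0.000000, Gamma_uvv = -0.490200, Gamma_vuu = 0.000000, Gamma_vuv = 0.549522, Gamma_vvv = 0.000000; k2 = (0.649470, -0.819202, 0.516099, 0.584742)
  k3: at (u, v) = (-0.575196, -0.269800), (du/dtau, dv/dtau) = (0.650675, -0.820574); Gamma_uuu = -0.444261, Gamma_uuv = 0.000000, Gamma_uvv = -0.493763, Gamma_vuu = 0.000000, Gamma_vuv = 0.548004, Gamma_vvv = 0.000000; k3 = (0.650675, -0.820574, 0.520562, 0.585188)
  k4: at (u, v) = (-0.510008, -0.351995), (du/dtau, dv/dtau) = (0.703177, -0.762011); Gamma_uuu = -0.452300, Gamma_uuv = 0.000000, Gamma_uvv = -0.542182, Gamma_vuu = 0.000000, Gamma_vuv = 0.529103, Gamma_vvv = 0.000000; k4 = (0.703177, -0.762011, 0.538467, 0.567017)
  Y <- Y + (h/6)(k1 + 2k2 + 2k3 + k4): u = -0.5101, v = -0.3519, du/dtau = 0.7029, dv/dtau = -0.7622
step 3:
  k1: at (u, v) = (-0.510058, -0.351900), (du/dtau, dv/dtau) = (0.702926, -0.762204); Gamma_uuu = -0.452294, Gamma_uuv = 0.000000, Gamma_uvv = -0.542142, Gamma_vuu = 0.000000, Gamma_vuv = 0.529117, Gamma_vvv = 0.000000; k1 = (0.702926, -0.762204, 0.538441, 0.566973)
  k2: at (u, v) = (-0.439766, -0.428121), (du/dtau, dv/dtau) = (0.756770, -0.705506); Gamma_uuu = -0.460776, Gamma_uuv = 0.000000, Gamma_uvv = -0.599581, Gamma_vuu = 0.000000, Gamma_vuv = 0.510143, Gamma_vvv = 0.000000; k2 = (0.756770, -0.705506, 0.562322, 0.544737)
  k3: at (u, v) = (-0.434381, -0.422451), (du/dtau, dv/dtau) = (0.759158, -0.707730); Gamma_uuu = -0.461414, Gamma_uuv = 0.000000, Gamma_uvv = -0.604221, Gamma_vuu = 0.000000, Gamma_vuv = 0.508746, Gamma_vvv = 0.000000; k3 = (0.759158, -0.707730, 0.568566, 0.546677)
  k4: at (u, v) = (-0.358227, -0.493446), (du/dtau, dv/dtau) = (0.816639, -0.652868); Gamma_uuu = -0.470212, Gamma_uuv = 0.000000, Gamma_uvv = -0.673781, Gamma_vuu = 0.000000, Gamma_vuv = 0.489770, Gamma_vvv = 0.000000; k4 = (0.816639, -0.652868, 0.600775, 0.522250)
  Y <- Y + (h/6)(k1 + 2k2 + 2k3 + k4): u = -0.3583, v = -0.4933, du/dtau = 0.8163, dv/dtau = -0.6531
step 4:
  k1: at (u, v) = (-0.358344, -0.493285), (du/dtau, dv/dtau) = (0.816293, -0.653135); Gamma_uuu = -0.470199, Gamma_uuv = 0.000000, Gamma_uvv = -0.673668, Gamma_vuu = 0.000000, Gamma_vuv = 0.489799, Gamma_vvv = 0.000000; k1 = (0.816293, -0.653135, 0.600686, 0.522272)
  k2: at (u, v) = (-0.276715, -0.558598), (du/dtau, dv/dtau) = (0.876361, -0.600908); Gamma_uuu = -0.478980, Gamma_uuv = 0.000000, Gamma_uvv = -0.757052, Gamma_vuu = 0.000000, Gamma_vuv = 0.470968, Gamma_vvv = 0.000000; k2 = (0.876361, -0.600908, 0.641225, 0.496036)
  k3: at (u, v) = (-0.270708, -0.553376), (du/dtau, dv/dtau) = (0.880415, -0.603532); Gamma_uuu = -0.479591, Gamma_uuv = 0.000000, Gamma_uvv = -0.763578, Gamma_vuu = 0.000000, Gamma_vuv = 0.469640, Gamma_vvv = 0.000000; k3 = (0.880415, -0.603532, 0.649880, 0.499094)
  k4: at (u, v) = (-0.182261, -0.613991), (du/dtau, dv/dtau) = (0.946269, -0.553316); Gamma_uuu = -0.487897, Gamma_uuv = 0.000000, Gamma_uvv = -0.866365, Gamma_vuu = 0.000000, Gamma_vuv = 0.450910, Gamma_vvv = 0.000000; k4 = (0.946269, -0.553316, 0.702120, 0.472180)
  Y <- Y + (h/6)(k1 + 2k2 + 2k3 + k4): u = -0.1825, v = -0.6138, du/dtau = 0.9458, dv/dtau = -0.5536

Answer: u = -0.1825, v = -0.6138, du/dtau = 0.9458, dv/dtau = -0.5536


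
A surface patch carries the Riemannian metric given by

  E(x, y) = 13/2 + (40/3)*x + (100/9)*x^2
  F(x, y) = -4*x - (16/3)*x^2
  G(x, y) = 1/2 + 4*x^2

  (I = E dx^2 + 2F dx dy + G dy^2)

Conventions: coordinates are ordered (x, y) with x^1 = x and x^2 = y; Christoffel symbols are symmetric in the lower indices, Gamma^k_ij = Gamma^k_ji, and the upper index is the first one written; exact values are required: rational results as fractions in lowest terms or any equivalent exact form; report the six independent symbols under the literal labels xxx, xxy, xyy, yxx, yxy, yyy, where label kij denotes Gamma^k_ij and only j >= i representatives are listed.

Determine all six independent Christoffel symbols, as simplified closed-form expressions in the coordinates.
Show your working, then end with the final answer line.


E = 13/2 + (40/3)*x + (100/9)*x^2; F = -4*x - (16/3)*x^2; G = 1/2 + 4*x^2
Gamma^k_ij = (1/2) g^{kl} (d_i g_jl + d_j g_il - d_l g_ij), with g^inv = (1/(EG-F^2)) [[G, -F], [-F, E]]
first partials: E_x = 40/3 + (200/9)*x, E_y = 0, F_x = -4 - (32/3)*x, F_y = 0, G_x = 8*x, G_y = 0
D = EG - F^2 = 13/4 + (20/3)*x + (140/9)*x^2 + (32/3)*x^3 + 16*x^4
expanded: Gamma^x_xx = (G E_x - 2F F_x + F E_y)/(2D), Gamma^x_xy = (G E_y - F G_x)/(2D), Gamma^x_yy = (2G F_y - G G_x - F G_y)/(2D), Gamma^y_xx = (2E F_x - E E_y - F E_x)/(2D), Gamma^y_xy = (E G_x - F E_y)/(2D), Gamma^y_yy = (E G_y - 2F F_y + F G_x)/(2D); substitute and cancel common factors

Answer: Gamma_xxx = (-448*x^3 - 1344*x^2 - 376*x + 120)/(576*x^4 + 384*x^3 + 560*x^2 + 240*x + 117), Gamma_xxy = (768*x^3 + 576*x^2)/(576*x^4 + 384*x^3 + 560*x^2 + 240*x + 117), Gamma_xyy = (-576*x^3 - 72*x)/(576*x^4 + 384*x^3 + 560*x^2 + 240*x + 117), Gamma_yxx = (-6400*x^3 - 11520*x^2 - 10368*x - 2808)/(1728*x^4 + 1152*x^3 + 1680*x^2 + 720*x + 351), Gamma_yxy = (1600*x^3 + 1920*x^2 + 936*x)/(576*x^4 + 384*x^3 + 560*x^2 + 240*x + 117), Gamma_yyy = (-768*x^3 - 576*x^2)/(576*x^4 + 384*x^3 + 560*x^2 + 240*x + 117)


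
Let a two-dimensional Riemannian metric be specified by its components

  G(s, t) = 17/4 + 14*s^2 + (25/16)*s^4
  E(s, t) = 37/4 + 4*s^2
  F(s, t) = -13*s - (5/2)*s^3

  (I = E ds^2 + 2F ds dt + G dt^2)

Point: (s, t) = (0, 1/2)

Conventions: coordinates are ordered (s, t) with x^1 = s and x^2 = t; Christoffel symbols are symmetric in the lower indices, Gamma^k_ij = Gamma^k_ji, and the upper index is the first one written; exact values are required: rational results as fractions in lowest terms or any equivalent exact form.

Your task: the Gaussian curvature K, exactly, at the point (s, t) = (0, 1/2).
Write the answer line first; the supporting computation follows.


Answer: K = -224/629

E = 37/4, F = 0, G = 17/4, EG - F^2 = 629/16 at the point
E_s = 0, E_t = 0, F_s = -13, F_t = 0, G_s = 0, G_t = 0
E_tt = 0, F_st = 0, G_ss = 28
Compute both Brioschi determinants and normalise by (EG - F^2)^2.
M1 = [[-E_tt/2 + F_st - G_ss/2, E_s/2, F_s - E_t/2], [F_t - G_s/2, E, F], [G_t/2, F, G]] = [[-14, 0, -13], [0, 37/4, 0], [0, 0, 17/4]]; det M1 = -4403/8
M2 = [[0, E_t/2, G_s/2], [E_t/2, E, F], [G_s/2, F, G]] = [[0, 0, 0], [0, 37/4, 0], [0, 0, 17/4]]; det M2 = 0
det M1 - det M2 = -4403/8; K = -4403/8 / (629/16)^2 = -224/629


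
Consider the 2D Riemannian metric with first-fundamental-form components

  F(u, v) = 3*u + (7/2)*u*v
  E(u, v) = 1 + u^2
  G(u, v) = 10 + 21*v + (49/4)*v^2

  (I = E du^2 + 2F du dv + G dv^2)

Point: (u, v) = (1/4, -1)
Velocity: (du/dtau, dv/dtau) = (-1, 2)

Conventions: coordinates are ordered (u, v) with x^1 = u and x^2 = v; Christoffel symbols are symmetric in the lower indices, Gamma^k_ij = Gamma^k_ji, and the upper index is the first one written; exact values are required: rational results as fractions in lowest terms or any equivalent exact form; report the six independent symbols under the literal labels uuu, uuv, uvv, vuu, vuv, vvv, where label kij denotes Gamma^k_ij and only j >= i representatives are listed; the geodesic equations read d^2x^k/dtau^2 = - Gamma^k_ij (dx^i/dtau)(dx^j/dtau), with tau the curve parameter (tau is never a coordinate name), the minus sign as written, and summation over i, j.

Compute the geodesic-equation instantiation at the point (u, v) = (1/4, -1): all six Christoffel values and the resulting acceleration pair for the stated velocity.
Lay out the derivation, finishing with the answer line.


E = 17/16, F = -1/8, G = 5/4 at the point
E_u = 1/2, E_v = 0, F_u = -1/2, F_v = 7/8, G_u = 0, G_v = -7/2
EG - F^2 = 21/16;  g^inv = (16/21) * [[5/4, 1/8], [1/8, 17/16]]
first-kind symbols [ij,l] = (1/2)(d_i g_jl + d_j g_il - d_l g_ij): [uu,u] = E_u/2 = 1/4, [uu,v] = F_u - E_v/2 = -1/2, [uv,u] = E_v/2 = 0, [uv,v] = G_u/2 = 0, [vv,u] = F_v - G_u/2 = 7/8, [vv,v] = G_v/2 = -7/4
Gamma^u_ij = (G*[ij,u] - F*[ij,v])/(EG - F^2), Gamma^v_ij = (E*[ij,v] - F*[ij,u])/(EG - F^2)
Gamma_uuu = 4/21, Gamma_uuv = 0, Gamma_uvv = 2/3, Gamma_vuu = -8/21, Gamma_vuv = 0, Gamma_vvv = -4/3
d^2u/dtau^2 = -(Gamma_uuu*(-1)^2 + 2*Gamma_uuv*(-1)*(2) + Gamma_uvv*(2)^2) = -20/7
d^2v/dtau^2 = -(Gamma_vuu*(-1)^2 + 2*Gamma_vuv*(-1)*(2) + Gamma_vvv*(2)^2) = 40/7

Answer: Gamma_uuu = 4/21, Gamma_uuv = 0, Gamma_uvv = 2/3, Gamma_vuu = -8/21, Gamma_vuv = 0, Gamma_vvv = -4/3; accelerations (d^2u/dtau^2, d^2v/dtau^2) = (-20/7, 40/7)


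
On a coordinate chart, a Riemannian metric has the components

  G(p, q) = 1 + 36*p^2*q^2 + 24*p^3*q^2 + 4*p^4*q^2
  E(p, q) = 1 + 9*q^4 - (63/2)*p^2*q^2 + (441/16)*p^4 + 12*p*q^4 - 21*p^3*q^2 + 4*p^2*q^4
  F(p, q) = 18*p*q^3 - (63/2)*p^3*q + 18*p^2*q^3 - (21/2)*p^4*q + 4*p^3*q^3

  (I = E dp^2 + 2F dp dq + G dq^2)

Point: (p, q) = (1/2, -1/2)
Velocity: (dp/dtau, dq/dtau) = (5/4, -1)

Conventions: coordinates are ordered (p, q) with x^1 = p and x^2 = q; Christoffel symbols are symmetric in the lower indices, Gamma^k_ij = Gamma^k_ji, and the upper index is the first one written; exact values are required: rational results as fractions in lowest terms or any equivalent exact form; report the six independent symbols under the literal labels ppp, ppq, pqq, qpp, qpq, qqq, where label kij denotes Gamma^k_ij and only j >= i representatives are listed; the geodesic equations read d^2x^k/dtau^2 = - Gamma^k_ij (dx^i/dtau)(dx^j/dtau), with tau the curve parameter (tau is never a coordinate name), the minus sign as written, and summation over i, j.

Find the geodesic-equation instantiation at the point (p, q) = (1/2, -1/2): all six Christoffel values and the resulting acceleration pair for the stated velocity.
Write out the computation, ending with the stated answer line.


E = 281/256, F = 35/64, G = 65/16 at the point
E_p = 95/32, E_q = 5/2, F_p = 153/16, F_q = 189/32, G_p = 14, G_q = -49/4
EG - F^2 = 1065/256;  g^inv = (256/1065) * [[65/16, -35/64], [-35/64, 281/256]]
first-kind symbols [ij,l] = (1/2)(d_i g_jl + d_j g_il - d_l g_ij): [pp,p] = E_p/2 = 95/64, [pp,q] = F_p - E_q/2 = 133/16, [pq,p] = E_q/2 = 5/4, [pq,q] = G_p/2 = 7, [qq,p] = F_q - G_p/2 = -35/32, [qq,q] = G_q/2 = -49/8
Gamma^p_ij = (G*[ij,p] - F*[ij,q])/(EG - F^2), Gamma^q_ij = (E*[ij,q] - F*[ij,p])/(EG - F^2)
Gamma_ppp = 76/213, Gamma_ppq = 64/213, Gamma_pqq = -56/213, Gamma_qpp = 2128/1065, Gamma_qpq = 1792/1065, Gamma_qqq = -1568/1065
d^2p/dtau^2 = -(Gamma_ppp*(5/4)^2 + 2*Gamma_ppq*(5/4)*(-1) + Gamma_pqq*(-1)^2) = 389/852
d^2q/dtau^2 = -(Gamma_qpp*(5/4)^2 + 2*Gamma_qpq*(5/4)*(-1) + Gamma_qqq*(-1)^2) = 2723/1065

Answer: Gamma_ppp = 76/213, Gamma_ppq = 64/213, Gamma_pqq = -56/213, Gamma_qpp = 2128/1065, Gamma_qpq = 1792/1065, Gamma_qqq = -1568/1065; accelerations (d^2p/dtau^2, d^2q/dtau^2) = (389/852, 2723/1065)
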